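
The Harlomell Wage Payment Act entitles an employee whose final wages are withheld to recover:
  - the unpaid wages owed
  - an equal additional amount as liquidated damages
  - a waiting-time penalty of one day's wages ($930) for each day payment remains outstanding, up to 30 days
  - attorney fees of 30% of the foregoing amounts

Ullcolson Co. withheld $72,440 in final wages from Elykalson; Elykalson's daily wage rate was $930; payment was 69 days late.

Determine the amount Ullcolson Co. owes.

Liquidated damages (equal amount): $72,440
Penalty days: min(69, 30) = 30
Waiting-time penalty: 30 × $930 = $27,900
Subtotal: $72,440 + $72,440 + $27,900 = $172,780
Attorney fees: 30% of $172,780 = $51,834
Total award: $172,780 + $51,834 = $224,614

Total award: $224,614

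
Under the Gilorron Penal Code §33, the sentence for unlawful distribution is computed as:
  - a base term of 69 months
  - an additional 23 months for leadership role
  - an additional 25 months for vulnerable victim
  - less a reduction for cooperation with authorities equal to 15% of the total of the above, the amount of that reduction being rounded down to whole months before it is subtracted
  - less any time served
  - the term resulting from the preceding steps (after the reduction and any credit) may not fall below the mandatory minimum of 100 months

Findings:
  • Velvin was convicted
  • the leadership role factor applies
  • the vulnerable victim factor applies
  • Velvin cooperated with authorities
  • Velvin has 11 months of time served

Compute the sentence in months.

100 months

Leadership role enhancement: +23 months
Vulnerable victim enhancement: +25 months
Adjusted term: 69 months + 23 months + 25 months = 117 months
Cooperation with authorities reduction: 15% of 117 months = 17 months (rounded down)
After reduction: 117 − 17 = 100 months
Less time served: 100 months − 11 months = 89 months
Minimum 100 months: 89 months is below the minimum → 100 months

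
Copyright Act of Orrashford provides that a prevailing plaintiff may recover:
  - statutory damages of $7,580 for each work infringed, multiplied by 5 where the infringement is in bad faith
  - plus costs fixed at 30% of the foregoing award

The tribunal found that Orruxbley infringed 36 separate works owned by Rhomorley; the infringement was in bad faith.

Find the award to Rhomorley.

Statutory damages: 36 × $7,580 = $272,880
Multiplied by 5: 5 × $272,880 = $1,364,400
Costs: 30% of $1,364,400 = $409,320
Award plus costs: $1,364,400 + $409,320 = $1,773,720

Award: $1,773,720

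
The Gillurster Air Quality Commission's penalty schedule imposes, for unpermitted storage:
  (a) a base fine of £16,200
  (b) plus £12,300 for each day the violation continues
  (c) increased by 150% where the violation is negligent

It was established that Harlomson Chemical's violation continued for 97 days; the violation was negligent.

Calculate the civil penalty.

£3,023,250

Per-day component: 97 × £12,300 = £1,193,100
Base plus per-day: £16,200 + £1,193,100 = £1,209,300
Enhancement: 150% of £1,209,300 = £1,813,950
Enhanced fine: £1,209,300 + £1,813,950 = £3,023,250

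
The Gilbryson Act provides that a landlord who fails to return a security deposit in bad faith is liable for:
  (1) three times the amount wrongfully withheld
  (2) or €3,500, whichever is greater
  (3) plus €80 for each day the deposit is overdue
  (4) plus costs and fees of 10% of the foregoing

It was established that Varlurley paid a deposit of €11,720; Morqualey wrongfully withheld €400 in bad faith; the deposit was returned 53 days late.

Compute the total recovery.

Trebled: 3 × €400 = €1,200
Minimum €3,500: €1,200 is below the minimum → €3,500
Late-return penalty: 53 × €80 = €4,240
Damages plus late penalty: €3,500 + €4,240 = €7,740
Costs and fees: 10% of €7,740 = €774
Total recovery: €7,740 + €774 = €8,514

€8,514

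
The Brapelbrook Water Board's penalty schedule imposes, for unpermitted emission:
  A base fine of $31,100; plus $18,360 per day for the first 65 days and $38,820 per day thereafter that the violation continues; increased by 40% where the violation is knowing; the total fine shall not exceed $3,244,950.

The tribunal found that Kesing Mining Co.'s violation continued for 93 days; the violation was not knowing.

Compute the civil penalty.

$2,311,460

First 65 days: 65 × $18,360 = $1,193,400
Remaining days: (93 − 65) × $38,820 = $1,086,960
Per-day component: $1,193,400 + $1,086,960 = $2,280,360
Base plus per-day: $31,100 + $2,280,360 = $2,311,460
The violation was not knowing: no 40% increase.
Cap at $3,244,950: $2,311,460 is within the cap, no reduction.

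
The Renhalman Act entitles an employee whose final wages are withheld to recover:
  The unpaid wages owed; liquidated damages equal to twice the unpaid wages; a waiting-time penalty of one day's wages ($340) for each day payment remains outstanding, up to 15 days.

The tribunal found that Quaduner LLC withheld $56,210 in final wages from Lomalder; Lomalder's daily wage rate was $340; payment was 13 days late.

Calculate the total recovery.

$173,050

Doubled: 2 × $56,210 = $112,420
Penalty days: min(13, 15) = 13
Waiting-time penalty: 13 × $340 = $4,420
Total award: $56,210 + $112,420 + $4,420 = $173,050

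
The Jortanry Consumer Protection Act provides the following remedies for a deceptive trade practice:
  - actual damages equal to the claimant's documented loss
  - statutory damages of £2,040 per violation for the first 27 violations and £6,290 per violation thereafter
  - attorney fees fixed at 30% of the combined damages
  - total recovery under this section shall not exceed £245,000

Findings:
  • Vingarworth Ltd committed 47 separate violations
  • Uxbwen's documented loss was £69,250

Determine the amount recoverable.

First 27 violations: 27 × £2,040 = £55,080
Remaining violations: (47 − 27) × £6,290 = £125,800
Statutory damages: £55,080 + £125,800 = £180,880
Combined damages: £69,250 + £180,880 = £250,130
Attorney fees: 30% of £250,130 = £75,039
Total before cap: £250,130 + £75,039 = £325,169
Cap at £245,000: £325,169 exceeds the cap → £245,000

£245,000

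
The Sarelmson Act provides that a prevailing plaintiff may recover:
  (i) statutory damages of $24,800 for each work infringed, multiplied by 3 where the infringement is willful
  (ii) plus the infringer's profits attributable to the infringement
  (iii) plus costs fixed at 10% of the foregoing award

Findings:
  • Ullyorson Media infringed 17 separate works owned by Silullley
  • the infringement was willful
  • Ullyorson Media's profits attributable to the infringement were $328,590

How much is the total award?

$1,752,729

Statutory damages: 17 × $24,800 = $421,600
Trebled: 3 × $421,600 = $1,264,800
Combined award: $1,264,800 + $328,590 = $1,593,390
Costs: 10% of $1,593,390 = $159,339
Award plus costs: $1,593,390 + $159,339 = $1,752,729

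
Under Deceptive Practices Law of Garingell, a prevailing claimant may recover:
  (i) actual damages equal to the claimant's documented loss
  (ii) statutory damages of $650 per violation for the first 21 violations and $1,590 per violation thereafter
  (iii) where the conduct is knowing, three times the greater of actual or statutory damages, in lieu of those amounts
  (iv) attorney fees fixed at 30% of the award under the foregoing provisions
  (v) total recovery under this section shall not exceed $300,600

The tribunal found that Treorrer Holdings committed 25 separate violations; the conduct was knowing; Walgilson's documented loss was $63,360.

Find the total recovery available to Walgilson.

First 21 violations: 21 × $650 = $13,650
Remaining violations: (25 − 21) × $1,590 = $6,360
Statutory damages: $13,650 + $6,360 = $20,010
Greater of actual damages ($63,360) or statutory damages ($20,010): $63,360
Trebled: 3 × $63,360 = $190,080
Attorney fees: 30% of $190,080 = $57,024
Total before cap: $190,080 + $57,024 = $247,104
Cap at $300,600: $247,104 is within the cap, no reduction.

$247,104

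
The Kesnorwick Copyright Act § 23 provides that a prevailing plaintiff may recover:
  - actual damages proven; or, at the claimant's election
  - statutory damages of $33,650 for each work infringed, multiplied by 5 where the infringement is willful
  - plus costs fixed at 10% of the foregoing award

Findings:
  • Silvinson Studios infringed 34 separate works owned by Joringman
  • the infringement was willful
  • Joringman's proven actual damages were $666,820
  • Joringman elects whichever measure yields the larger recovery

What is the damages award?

Statutory damages: 34 × $33,650 = $1,144,100
Multiplied by 5: 5 × $1,144,100 = $5,720,500
Greater of actual damages ($666,820) or enhanced statutory damages ($5,720,500): $5,720,500
Costs: 10% of $5,720,500 = $572,050
Award plus costs: $5,720,500 + $572,050 = $6,292,550

Award: $6,292,550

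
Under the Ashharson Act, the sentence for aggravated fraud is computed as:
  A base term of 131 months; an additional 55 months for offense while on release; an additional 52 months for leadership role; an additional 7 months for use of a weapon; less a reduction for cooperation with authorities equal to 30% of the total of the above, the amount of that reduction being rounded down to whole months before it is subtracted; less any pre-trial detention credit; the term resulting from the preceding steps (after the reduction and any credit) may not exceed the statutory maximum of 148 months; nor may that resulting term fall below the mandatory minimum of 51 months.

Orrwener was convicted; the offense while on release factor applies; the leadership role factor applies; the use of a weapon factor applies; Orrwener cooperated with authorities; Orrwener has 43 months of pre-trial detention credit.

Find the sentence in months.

Offense while on release enhancement: +55 months
Leadership role enhancement: +52 months
Use of a weapon enhancement: +7 months
Adjusted term: 131 months + 55 months + 52 months + 7 months = 245 months
Cooperation with authorities reduction: 30% of 245 months = 73 months (rounded down)
After reduction: 245 − 73 = 172 months
Less pre-trial detention credit: 172 months − 43 months = 129 months
Cap at 148 months: 129 months is within the cap, no reduction.
Minimum 51 months: 129 months meets the minimum, no increase.

129 months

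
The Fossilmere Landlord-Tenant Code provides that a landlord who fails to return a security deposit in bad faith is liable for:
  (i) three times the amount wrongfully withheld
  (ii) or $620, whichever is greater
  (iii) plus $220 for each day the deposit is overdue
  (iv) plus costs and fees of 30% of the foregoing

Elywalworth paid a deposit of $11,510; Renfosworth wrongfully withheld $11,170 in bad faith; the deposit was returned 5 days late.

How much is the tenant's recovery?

$44,993

Trebled: 3 × $11,170 = $33,510
Minimum $620: $33,510 meets the minimum, no increase.
Late-return penalty: 5 × $220 = $1,100
Damages plus late penalty: $33,510 + $1,100 = $34,610
Costs and fees: 30% of $34,610 = $10,383
Total recovery: $34,610 + $10,383 = $44,993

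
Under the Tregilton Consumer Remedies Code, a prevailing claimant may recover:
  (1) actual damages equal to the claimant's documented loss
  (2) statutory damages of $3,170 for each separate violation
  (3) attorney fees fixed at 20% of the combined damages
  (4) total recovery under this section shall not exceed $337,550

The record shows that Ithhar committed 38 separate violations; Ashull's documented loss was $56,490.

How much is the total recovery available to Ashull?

Statutory damages: 38 × $3,170 = $120,460
Combined damages: $56,490 + $120,460 = $176,950
Attorney fees: 20% of $176,950 = $35,390
Total before cap: $176,950 + $35,390 = $212,340
Cap at $337,550: $212,340 is within the cap, no reduction.

Total recovery: $212,340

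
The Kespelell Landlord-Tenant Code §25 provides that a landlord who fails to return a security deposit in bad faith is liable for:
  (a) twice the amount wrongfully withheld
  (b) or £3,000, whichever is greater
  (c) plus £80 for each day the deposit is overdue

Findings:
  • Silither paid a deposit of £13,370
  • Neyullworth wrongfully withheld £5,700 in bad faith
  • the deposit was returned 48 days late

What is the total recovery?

Doubled: 2 × £5,700 = £11,400
Minimum £3,000: £11,400 meets the minimum, no increase.
Late-return penalty: 48 × £80 = £3,840
Damages plus late penalty: £11,400 + £3,840 = £15,240

£15,240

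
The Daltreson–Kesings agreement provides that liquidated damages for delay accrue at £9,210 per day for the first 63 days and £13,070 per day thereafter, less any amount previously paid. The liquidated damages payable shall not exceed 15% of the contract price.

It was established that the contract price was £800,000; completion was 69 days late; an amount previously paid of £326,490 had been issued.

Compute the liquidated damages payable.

First 63 days: 63 × £9,210 = £580,230
Remaining days: (69 − 63) × £13,070 = £78,420
Accrued per-day damages: £580,230 + £78,420 = £658,650
Less amount previously paid: £658,650 − £326,490 = £332,160
Cap: 15% of £800,000 = £120,000
Cap at £120,000: £332,160 exceeds the cap → £120,000

£120,000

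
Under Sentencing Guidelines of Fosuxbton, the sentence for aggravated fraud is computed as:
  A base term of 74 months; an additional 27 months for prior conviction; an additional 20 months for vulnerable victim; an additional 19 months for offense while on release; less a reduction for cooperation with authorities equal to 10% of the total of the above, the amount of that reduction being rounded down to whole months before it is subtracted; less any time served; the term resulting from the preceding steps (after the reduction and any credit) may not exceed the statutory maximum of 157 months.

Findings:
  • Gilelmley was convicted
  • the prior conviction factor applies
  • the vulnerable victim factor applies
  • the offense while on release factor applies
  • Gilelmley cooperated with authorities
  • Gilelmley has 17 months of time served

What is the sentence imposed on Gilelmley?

109 months

Prior conviction enhancement: +27 months
Vulnerable victim enhancement: +20 months
Offense while on release enhancement: +19 months
Adjusted term: 74 months + 27 months + 20 months + 19 months = 140 months
Cooperation with authorities reduction: 10% of 140 months = 14 months (rounded down)
After reduction: 140 − 14 = 126 months
Less time served: 126 months − 17 months = 109 months
Cap at 157 months: 109 months is within the cap, no reduction.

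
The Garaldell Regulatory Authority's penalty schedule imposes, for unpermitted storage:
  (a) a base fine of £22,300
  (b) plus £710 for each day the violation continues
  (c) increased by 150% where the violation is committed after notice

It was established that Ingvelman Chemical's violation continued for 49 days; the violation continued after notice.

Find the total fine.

Per-day component: 49 × £710 = £34,790
Base plus per-day: £22,300 + £34,790 = £57,090
Enhancement: 150% of £57,090 = £85,635
Enhanced fine: £57,090 + £85,635 = £142,725

Civil penalty: £142,725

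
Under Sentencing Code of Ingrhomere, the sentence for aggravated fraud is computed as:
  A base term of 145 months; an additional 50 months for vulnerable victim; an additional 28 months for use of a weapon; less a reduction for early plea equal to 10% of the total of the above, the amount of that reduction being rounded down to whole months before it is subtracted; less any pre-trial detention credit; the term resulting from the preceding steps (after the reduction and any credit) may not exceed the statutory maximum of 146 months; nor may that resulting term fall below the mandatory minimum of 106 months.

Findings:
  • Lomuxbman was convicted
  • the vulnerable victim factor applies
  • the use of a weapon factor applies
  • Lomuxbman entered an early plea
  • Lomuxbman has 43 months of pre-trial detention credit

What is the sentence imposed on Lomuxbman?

146 months

Vulnerable victim enhancement: +50 months
Use of a weapon enhancement: +28 months
Adjusted term: 145 months + 50 months + 28 months = 223 months
Early plea reduction: 10% of 223 months = 22 months (rounded down)
After reduction: 223 − 22 = 201 months
Less pre-trial detention credit: 201 months − 43 months = 158 months
Cap at 146 months: 158 months exceeds the cap → 146 months
Minimum 106 months: 146 months meets the minimum, no increase.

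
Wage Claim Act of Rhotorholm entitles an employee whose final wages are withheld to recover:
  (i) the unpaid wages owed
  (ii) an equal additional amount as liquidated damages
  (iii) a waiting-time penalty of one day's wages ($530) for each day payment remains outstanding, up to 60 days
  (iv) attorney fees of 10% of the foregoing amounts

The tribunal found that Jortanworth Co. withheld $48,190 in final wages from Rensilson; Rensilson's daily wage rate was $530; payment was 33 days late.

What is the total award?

$125,257

Liquidated damages (equal amount): $48,190
Penalty days: min(33, 60) = 33
Waiting-time penalty: 33 × $530 = $17,490
Subtotal: $48,190 + $48,190 + $17,490 = $113,870
Attorney fees: 10% of $113,870 = $11,387
Total award: $113,870 + $11,387 = $125,257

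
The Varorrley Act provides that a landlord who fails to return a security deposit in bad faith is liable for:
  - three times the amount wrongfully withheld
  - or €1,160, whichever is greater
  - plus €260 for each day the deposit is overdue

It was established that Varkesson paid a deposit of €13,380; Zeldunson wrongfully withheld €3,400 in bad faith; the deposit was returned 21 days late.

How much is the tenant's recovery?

€15,660

Trebled: 3 × €3,400 = €10,200
Minimum €1,160: €10,200 meets the minimum, no increase.
Late-return penalty: 21 × €260 = €5,460
Damages plus late penalty: €10,200 + €5,460 = €15,660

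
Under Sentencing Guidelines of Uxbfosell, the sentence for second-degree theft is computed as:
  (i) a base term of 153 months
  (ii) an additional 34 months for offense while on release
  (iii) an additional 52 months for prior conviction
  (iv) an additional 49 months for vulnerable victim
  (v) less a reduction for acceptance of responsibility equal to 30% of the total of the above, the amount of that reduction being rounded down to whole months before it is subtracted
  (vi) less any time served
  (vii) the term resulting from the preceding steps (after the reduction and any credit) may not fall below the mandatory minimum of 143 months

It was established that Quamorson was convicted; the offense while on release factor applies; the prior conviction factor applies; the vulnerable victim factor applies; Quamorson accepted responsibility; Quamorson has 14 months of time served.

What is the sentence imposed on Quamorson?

Sentence: 188 months

Offense while on release enhancement: +34 months
Prior conviction enhancement: +52 months
Vulnerable victim enhancement: +49 months
Adjusted term: 153 months + 34 months + 52 months + 49 months = 288 months
Acceptance of responsibility reduction: 30% of 288 months = 86 months (rounded down)
After reduction: 288 − 86 = 202 months
Less time served: 202 months − 14 months = 188 months
Minimum 143 months: 188 months meets the minimum, no increase.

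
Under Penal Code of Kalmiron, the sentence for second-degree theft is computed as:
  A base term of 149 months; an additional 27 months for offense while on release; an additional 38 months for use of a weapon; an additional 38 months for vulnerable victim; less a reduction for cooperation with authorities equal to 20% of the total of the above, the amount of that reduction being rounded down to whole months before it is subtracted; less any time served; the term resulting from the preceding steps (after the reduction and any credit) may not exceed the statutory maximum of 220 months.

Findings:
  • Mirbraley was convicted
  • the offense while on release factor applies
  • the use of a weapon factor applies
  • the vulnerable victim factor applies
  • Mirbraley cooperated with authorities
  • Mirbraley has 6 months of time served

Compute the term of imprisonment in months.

Offense while on release enhancement: +27 months
Use of a weapon enhancement: +38 months
Vulnerable victim enhancement: +38 months
Adjusted term: 149 months + 27 months + 38 months + 38 months = 252 months
Cooperation with authorities reduction: 20% of 252 months = 50 months (rounded down)
After reduction: 252 − 50 = 202 months
Less time served: 202 months − 6 months = 196 months
Cap at 220 months: 196 months is within the cap, no reduction.

196 months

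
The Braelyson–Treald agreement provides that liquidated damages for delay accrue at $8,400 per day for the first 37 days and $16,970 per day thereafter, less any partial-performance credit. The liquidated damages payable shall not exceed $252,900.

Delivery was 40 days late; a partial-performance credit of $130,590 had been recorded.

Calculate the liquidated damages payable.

First 37 days: 37 × $8,400 = $310,800
Remaining days: (40 − 37) × $16,970 = $50,910
Accrued per-day damages: $310,800 + $50,910 = $361,710
Less partial-performance credit: $361,710 − $130,590 = $231,120
Cap at $252,900: $231,120 is within the cap, no reduction.

$231,120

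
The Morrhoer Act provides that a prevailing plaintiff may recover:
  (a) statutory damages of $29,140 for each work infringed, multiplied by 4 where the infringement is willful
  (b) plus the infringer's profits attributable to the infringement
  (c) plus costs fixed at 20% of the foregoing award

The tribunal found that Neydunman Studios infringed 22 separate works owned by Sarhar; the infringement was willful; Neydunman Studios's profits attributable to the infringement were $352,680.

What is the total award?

Award: $3,500,400

Statutory damages: 22 × $29,140 = $641,080
Multiplied by 4: 4 × $641,080 = $2,564,320
Combined award: $2,564,320 + $352,680 = $2,917,000
Costs: 20% of $2,917,000 = $583,400
Award plus costs: $2,917,000 + $583,400 = $3,500,400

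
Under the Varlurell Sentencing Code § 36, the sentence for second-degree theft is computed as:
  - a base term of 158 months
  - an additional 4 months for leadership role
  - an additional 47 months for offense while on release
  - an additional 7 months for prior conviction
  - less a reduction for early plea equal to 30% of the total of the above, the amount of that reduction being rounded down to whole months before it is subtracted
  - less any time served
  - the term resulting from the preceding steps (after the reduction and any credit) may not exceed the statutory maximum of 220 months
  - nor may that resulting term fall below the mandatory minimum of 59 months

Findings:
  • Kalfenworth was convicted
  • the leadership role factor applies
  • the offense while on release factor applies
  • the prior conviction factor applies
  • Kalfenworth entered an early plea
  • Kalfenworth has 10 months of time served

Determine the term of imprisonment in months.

142 months

Leadership role enhancement: +4 months
Offense while on release enhancement: +47 months
Prior conviction enhancement: +7 months
Adjusted term: 158 months + 4 months + 47 months + 7 months = 216 months
Early plea reduction: 30% of 216 months = 64 months (rounded down)
After reduction: 216 − 64 = 152 months
Less time served: 152 months − 10 months = 142 months
Cap at 220 months: 142 months is within the cap, no reduction.
Minimum 59 months: 142 months meets the minimum, no increase.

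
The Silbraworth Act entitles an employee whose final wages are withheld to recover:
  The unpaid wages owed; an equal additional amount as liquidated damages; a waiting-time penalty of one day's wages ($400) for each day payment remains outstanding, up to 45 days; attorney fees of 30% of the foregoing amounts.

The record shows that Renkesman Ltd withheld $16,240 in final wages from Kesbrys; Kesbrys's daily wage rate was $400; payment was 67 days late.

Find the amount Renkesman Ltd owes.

$65,624

Liquidated damages (equal amount): $16,240
Penalty days: min(67, 45) = 45
Waiting-time penalty: 45 × $400 = $18,000
Subtotal: $16,240 + $16,240 + $18,000 = $50,480
Attorney fees: 30% of $50,480 = $15,144
Total award: $50,480 + $15,144 = $65,624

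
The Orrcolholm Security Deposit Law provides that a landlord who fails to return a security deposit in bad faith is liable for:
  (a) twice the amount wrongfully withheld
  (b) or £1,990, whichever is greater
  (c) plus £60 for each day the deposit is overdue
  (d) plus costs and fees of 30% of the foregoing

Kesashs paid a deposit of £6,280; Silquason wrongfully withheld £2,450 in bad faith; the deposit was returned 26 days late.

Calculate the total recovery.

£8,398

Doubled: 2 × £2,450 = £4,900
Minimum £1,990: £4,900 meets the minimum, no increase.
Late-return penalty: 26 × £60 = £1,560
Damages plus late penalty: £4,900 + £1,560 = £6,460
Costs and fees: 30% of £6,460 = £1,938
Total recovery: £6,460 + £1,938 = £8,398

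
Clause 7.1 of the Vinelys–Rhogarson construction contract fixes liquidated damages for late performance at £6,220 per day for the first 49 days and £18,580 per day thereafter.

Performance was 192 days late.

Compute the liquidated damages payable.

£2,961,720

First 49 days: 49 × £6,220 = £304,780
Remaining days: (192 − 49) × £18,580 = £2,656,940
Accrued per-day damages: £304,780 + £2,656,940 = £2,961,720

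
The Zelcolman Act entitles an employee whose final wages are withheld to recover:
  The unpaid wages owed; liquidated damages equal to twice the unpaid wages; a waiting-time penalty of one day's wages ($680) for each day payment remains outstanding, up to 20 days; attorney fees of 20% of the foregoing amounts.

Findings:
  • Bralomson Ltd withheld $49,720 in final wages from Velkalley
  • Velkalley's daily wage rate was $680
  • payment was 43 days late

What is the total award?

Doubled: 2 × $49,720 = $99,440
Penalty days: min(43, 20) = 20
Waiting-time penalty: 20 × $680 = $13,600
Subtotal: $49,720 + $99,440 + $13,600 = $162,760
Attorney fees: 20% of $162,760 = $32,552
Total award: $162,760 + $32,552 = $195,312

Total award: $195,312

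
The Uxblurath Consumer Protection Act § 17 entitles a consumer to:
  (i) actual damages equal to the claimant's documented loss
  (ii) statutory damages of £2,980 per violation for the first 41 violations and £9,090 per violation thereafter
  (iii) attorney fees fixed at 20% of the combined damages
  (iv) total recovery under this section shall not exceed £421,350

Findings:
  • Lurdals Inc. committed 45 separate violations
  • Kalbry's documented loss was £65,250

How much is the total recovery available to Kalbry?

£268,548

First 41 violations: 41 × £2,980 = £122,180
Remaining violations: (45 − 41) × £9,090 = £36,360
Statutory damages: £122,180 + £36,360 = £158,540
Combined damages: £65,250 + £158,540 = £223,790
Attorney fees: 20% of £223,790 = £44,758
Total before cap: £223,790 + £44,758 = £268,548
Cap at £421,350: £268,548 is within the cap, no reduction.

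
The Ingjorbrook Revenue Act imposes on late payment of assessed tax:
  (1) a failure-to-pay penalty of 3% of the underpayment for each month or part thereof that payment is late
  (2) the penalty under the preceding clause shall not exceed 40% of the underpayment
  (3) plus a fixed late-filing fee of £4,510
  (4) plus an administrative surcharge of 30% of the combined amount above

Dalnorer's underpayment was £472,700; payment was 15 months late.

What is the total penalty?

Accrued rate: 3% × 15 = 45%, capped at 40% → 40%
Failure-to-pay penalty: 40% of £472,700 = £189,080
Penalty before surcharge: £189,080 + £4,510 = £193,590
Administrative surcharge: 30% of £193,590 = £58,077
Total penalty: £193,590 + £58,077 = £251,667

£251,667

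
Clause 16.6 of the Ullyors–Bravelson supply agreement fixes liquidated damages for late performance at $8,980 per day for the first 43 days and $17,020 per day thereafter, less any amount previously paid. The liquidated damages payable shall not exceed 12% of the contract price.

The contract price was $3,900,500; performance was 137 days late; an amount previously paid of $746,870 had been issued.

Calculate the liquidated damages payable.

First 43 days: 43 × $8,980 = $386,140
Remaining days: (137 − 43) × $17,020 = $1,599,880
Accrued per-day damages: $386,140 + $1,599,880 = $1,986,020
Less amount previously paid: $1,986,020 − $746,870 = $1,239,150
Cap: 12% of $3,900,500 = $468,060
Cap at $468,060: $1,239,150 exceeds the cap → $468,060

$468,060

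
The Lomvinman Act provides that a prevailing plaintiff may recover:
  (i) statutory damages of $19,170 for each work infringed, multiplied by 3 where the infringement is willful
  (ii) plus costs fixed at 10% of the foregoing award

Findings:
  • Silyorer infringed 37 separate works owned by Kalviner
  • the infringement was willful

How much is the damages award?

Statutory damages: 37 × $19,170 = $709,290
Trebled: 3 × $709,290 = $2,127,870
Costs: 10% of $2,127,870 = $212,787
Award plus costs: $2,127,870 + $212,787 = $2,340,657

$2,340,657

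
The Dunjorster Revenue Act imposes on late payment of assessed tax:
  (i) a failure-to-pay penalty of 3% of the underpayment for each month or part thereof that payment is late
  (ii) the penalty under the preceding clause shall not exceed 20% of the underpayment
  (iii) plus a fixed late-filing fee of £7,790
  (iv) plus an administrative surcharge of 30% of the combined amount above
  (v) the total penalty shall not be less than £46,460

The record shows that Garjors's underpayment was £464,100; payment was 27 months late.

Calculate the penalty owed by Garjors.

£130,793

Accrued rate: 3% × 27 = 81%, capped at 20% → 20%
Failure-to-pay penalty: 20% of £464,100 = £92,820
Penalty before surcharge: £92,820 + £7,790 = £100,610
Administrative surcharge: 30% of £100,610 = £30,183
Total penalty: £100,610 + £30,183 = £130,793
Minimum £46,460: £130,793 meets the minimum, no increase.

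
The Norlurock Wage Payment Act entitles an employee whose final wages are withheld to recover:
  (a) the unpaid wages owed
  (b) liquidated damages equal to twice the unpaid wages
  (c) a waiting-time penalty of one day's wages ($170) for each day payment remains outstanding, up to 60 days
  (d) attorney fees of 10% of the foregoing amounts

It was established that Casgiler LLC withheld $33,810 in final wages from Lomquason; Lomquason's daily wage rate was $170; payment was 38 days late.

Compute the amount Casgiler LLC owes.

$118,679

Doubled: 2 × $33,810 = $67,620
Penalty days: min(38, 60) = 38
Waiting-time penalty: 38 × $170 = $6,460
Subtotal: $33,810 + $67,620 + $6,460 = $107,890
Attorney fees: 10% of $107,890 = $10,789
Total award: $107,890 + $10,789 = $118,679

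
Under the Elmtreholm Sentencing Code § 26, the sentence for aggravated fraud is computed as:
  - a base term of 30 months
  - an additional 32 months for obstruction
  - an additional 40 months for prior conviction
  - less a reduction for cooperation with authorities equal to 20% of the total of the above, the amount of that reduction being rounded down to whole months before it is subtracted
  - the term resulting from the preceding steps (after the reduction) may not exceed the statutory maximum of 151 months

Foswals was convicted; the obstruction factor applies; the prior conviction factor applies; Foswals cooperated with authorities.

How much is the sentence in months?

Obstruction enhancement: +32 months
Prior conviction enhancement: +40 months
Adjusted term: 30 months + 32 months + 40 months = 102 months
Cooperation with authorities reduction: 20% of 102 months = 20 months (rounded down)
After reduction: 102 − 20 = 82 months
Cap at 151 months: 82 months is within the cap, no reduction.

82 months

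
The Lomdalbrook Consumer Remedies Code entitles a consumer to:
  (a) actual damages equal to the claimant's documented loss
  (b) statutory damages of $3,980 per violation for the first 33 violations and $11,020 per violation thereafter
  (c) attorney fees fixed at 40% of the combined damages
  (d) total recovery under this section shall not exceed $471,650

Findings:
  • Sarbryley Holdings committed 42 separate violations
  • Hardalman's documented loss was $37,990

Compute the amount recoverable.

First 33 violations: 33 × $3,980 = $131,340
Remaining violations: (42 − 33) × $11,020 = $99,180
Statutory damages: $131,340 + $99,180 = $230,520
Combined damages: $37,990 + $230,520 = $268,510
Attorney fees: 40% of $268,510 = $107,404
Total before cap: $268,510 + $107,404 = $375,914
Cap at $471,650: $375,914 is within the cap, no reduction.

$375,914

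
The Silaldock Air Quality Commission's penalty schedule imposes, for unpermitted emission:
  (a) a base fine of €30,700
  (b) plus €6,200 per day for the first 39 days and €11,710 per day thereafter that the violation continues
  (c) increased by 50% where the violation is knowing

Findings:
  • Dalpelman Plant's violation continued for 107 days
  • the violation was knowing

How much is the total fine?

First 39 days: 39 × €6,200 = €241,800
Remaining days: (107 − 39) × €11,710 = €796,280
Per-day component: €241,800 + €796,280 = €1,038,080
Base plus per-day: €30,700 + €1,038,080 = €1,068,780
Enhancement: 50% of €1,068,780 = €534,390
Enhanced fine: €1,068,780 + €534,390 = €1,603,170

€1,603,170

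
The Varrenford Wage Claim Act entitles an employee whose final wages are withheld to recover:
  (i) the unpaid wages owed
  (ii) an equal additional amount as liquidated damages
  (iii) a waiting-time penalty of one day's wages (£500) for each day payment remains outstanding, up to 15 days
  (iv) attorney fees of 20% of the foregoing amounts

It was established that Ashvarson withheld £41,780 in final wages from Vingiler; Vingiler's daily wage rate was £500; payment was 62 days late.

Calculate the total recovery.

Liquidated damages (equal amount): £41,780
Penalty days: min(62, 15) = 15
Waiting-time penalty: 15 × £500 = £7,500
Subtotal: £41,780 + £41,780 + £7,500 = £91,060
Attorney fees: 20% of £91,060 = £18,212
Total award: £91,060 + £18,212 = £109,272

£109,272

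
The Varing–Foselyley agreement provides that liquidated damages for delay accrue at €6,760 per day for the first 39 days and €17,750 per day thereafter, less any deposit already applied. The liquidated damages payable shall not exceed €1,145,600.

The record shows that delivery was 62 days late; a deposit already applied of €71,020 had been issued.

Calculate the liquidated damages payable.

First 39 days: 39 × €6,760 = €263,640
Remaining days: (62 − 39) × €17,750 = €408,250
Accrued per-day damages: €263,640 + €408,250 = €671,890
Less deposit already applied: €671,890 − €71,020 = €600,870
Cap at €1,145,600: €600,870 is within the cap, no reduction.

€600,870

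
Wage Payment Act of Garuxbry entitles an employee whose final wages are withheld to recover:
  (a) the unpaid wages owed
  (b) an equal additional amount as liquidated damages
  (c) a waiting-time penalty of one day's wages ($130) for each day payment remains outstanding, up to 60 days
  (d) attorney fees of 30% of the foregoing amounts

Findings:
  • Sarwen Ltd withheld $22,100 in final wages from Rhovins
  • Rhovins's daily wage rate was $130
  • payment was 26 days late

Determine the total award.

Liquidated damages (equal amount): $22,100
Penalty days: min(26, 60) = 26
Waiting-time penalty: 26 × $130 = $3,380
Subtotal: $22,100 + $22,100 + $3,380 = $47,580
Attorney fees: 30% of $47,580 = $14,274
Total award: $47,580 + $14,274 = $61,854

$61,854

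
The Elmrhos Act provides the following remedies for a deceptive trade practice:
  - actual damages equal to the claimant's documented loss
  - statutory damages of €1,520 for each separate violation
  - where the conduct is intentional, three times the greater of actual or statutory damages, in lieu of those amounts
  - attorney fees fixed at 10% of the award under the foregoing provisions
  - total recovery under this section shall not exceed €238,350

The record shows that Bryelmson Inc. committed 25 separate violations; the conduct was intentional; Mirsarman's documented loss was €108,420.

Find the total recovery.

Statutory damages: 25 × €1,520 = €38,000
Greater of actual damages (€108,420) or statutory damages (€38,000): €108,420
Trebled: 3 × €108,420 = €325,260
Attorney fees: 10% of €325,260 = €32,526
Total before cap: €325,260 + €32,526 = €357,786
Cap at €238,350: €357,786 exceeds the cap → €238,350

€238,350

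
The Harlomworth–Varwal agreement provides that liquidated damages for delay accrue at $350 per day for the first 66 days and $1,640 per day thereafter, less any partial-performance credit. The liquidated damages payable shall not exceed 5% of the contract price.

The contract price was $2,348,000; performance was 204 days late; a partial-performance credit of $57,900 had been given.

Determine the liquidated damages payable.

Liquidated damages: $117,400

First 66 days: 66 × $350 = $23,100
Remaining days: (204 − 66) × $1,640 = $226,320
Accrued per-day damages: $23,100 + $226,320 = $249,420
Less partial-performance credit: $249,420 − $57,900 = $191,520
Cap: 5% of $2,348,000 = $117,400
Cap at $117,400: $191,520 exceeds the cap → $117,400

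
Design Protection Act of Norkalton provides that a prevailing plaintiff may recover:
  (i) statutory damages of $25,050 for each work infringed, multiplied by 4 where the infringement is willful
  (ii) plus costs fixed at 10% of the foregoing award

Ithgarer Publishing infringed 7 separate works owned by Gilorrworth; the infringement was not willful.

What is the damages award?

$192,885

Statutory damages: 7 × $25,050 = $175,350
Infringement not willful: no ×4 enhancement.
Costs: 10% of $175,350 = $17,535
Award plus costs: $175,350 + $17,535 = $192,885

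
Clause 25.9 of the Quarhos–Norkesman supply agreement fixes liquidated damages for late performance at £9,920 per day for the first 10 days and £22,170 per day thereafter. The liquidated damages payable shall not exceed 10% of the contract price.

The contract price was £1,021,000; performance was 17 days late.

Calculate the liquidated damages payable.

Liquidated damages: £102,100

First 10 days: 10 × £9,920 = £99,200
Remaining days: (17 − 10) × £22,170 = £155,190
Accrued per-day damages: £99,200 + £155,190 = £254,390
Cap: 10% of £1,021,000 = £102,100
Cap at £102,100: £254,390 exceeds the cap → £102,100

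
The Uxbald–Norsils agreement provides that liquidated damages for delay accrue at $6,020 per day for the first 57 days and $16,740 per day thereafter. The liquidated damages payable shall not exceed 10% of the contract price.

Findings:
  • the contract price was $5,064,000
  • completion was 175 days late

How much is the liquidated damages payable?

First 57 days: 57 × $6,020 = $343,140
Remaining days: (175 − 57) × $16,740 = $1,975,320
Accrued per-day damages: $343,140 + $1,975,320 = $2,318,460
Cap: 10% of $5,064,000 = $506,400
Cap at $506,400: $2,318,460 exceeds the cap → $506,400

Liquidated damages: $506,400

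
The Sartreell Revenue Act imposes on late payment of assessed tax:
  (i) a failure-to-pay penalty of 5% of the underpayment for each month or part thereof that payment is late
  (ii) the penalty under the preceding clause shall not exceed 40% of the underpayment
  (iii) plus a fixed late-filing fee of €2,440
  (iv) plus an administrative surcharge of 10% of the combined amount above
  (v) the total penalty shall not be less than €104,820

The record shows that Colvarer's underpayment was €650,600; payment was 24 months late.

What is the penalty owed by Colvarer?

€288,948

Accrued rate: 5% × 24 = 120%, capped at 40% → 40%
Failure-to-pay penalty: 40% of €650,600 = €260,240
Penalty before surcharge: €260,240 + €2,440 = €262,680
Administrative surcharge: 10% of €262,680 = €26,268
Total penalty: €262,680 + €26,268 = €288,948
Minimum €104,820: €288,948 meets the minimum, no increase.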